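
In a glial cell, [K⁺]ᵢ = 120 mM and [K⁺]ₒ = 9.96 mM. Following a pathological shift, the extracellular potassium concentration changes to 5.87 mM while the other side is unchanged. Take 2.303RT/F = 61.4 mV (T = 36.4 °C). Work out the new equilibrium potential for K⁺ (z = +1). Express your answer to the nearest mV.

After the shift: [K⁺]_out = 5.87, [K⁺]_in = 120 mM.
E_new = (61.4/1)·log₁₀(5.87/120) = 61.40 · (-1.3105) = -80.47 mV

-80 mV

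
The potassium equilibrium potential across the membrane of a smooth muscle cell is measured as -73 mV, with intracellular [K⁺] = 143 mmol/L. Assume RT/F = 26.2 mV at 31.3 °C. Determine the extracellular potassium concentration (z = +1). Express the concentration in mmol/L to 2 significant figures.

Nernst: E = (26.2/1) · ln([out]/[in]), so ln([out]/[in]) = -73.0 × 1 / 26.2 = -2.7863.
[out]/[in] = e^(-2.7863) = 0.06165.
[out] = 0.06165 × 143 = 8.816 mmol/L.

8.8 mmol/L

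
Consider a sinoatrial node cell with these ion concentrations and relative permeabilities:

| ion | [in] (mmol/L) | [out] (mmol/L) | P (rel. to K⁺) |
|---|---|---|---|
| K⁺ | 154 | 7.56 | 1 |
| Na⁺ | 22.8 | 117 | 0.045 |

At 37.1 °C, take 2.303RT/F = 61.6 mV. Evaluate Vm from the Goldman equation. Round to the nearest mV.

Vm = 61.6 · log₁₀[(Σ P·[cation]ₒ + Σ P·[anion]ᵢ) / (Σ P·[cation]ᵢ + Σ P·[anion]ₒ)]
Numerator = 1×7.56 + 0.045×117 = 12.82
Denominator = 1×154 + 0.045×22.8 = 155
Vm = 61.6 · log₁₀(0.082728) = 61.6 × (-1.0823) = -66.67 mV

-67 mV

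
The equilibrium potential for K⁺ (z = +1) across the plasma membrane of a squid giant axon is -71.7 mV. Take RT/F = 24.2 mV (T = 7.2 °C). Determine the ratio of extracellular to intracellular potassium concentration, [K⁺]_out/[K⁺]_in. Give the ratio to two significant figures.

0.052

ln([out]/[in]) = E·z/(24.2) = -71.7 × 1 / 24.2 = -2.9628
[out]/[in] = e^(-2.9628) = 0.05167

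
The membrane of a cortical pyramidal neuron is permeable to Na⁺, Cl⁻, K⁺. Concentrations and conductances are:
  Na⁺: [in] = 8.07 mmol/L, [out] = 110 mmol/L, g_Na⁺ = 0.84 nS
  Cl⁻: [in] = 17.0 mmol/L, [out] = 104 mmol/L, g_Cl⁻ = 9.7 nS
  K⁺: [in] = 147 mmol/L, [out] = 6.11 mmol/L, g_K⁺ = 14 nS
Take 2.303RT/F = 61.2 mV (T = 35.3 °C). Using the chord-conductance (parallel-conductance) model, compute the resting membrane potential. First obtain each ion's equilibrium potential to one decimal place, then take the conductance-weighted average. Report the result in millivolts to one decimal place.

-64.8 mV

E_Na⁺ = (61.2/1)·log₁₀(110/8.07) = 69.4 mV
E_Cl⁻ = (61.2/-1)·log₁₀(104/17.0) = -48.1 mV
E_K⁺ = (61.2/1)·log₁₀(6.11/147) = -84.5 mV
Vm = (Σ gᵢEᵢ)/(Σ gᵢ) = (0.84·69.4 + 9.7·-48.1 + 14·-84.5) / (0.84 + 9.7 + 14)
= -1591.27 / 24.54 = -64.84 mV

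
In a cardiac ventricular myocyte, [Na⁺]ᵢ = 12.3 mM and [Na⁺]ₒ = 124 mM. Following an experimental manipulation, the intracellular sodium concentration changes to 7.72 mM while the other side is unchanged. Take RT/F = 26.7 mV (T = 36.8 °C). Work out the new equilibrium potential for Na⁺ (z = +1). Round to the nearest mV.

74 mV

After the shift: [Na⁺]_out = 124, [Na⁺]_in = 7.72 mM.
E_new = (26.7/1)·ln(124/7.72) = 26.70 · (2.7765) = 74.13 mV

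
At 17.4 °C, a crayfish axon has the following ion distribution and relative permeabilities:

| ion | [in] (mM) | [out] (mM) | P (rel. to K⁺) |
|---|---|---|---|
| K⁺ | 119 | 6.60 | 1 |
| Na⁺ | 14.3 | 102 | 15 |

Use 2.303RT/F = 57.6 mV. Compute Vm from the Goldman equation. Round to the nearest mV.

38 mV

Vm = 57.6 · log₁₀[(Σ P·[cation]ₒ + Σ P·[anion]ᵢ) / (Σ P·[cation]ᵢ + Σ P·[anion]ₒ)]
Numerator = 1×6.60 + 15×102 = 1537
Denominator = 1×119 + 15×14.3 = 333.5
Vm = 57.6 · log₁₀(4.6075) = 57.6 × (0.6635) = 38.22 mV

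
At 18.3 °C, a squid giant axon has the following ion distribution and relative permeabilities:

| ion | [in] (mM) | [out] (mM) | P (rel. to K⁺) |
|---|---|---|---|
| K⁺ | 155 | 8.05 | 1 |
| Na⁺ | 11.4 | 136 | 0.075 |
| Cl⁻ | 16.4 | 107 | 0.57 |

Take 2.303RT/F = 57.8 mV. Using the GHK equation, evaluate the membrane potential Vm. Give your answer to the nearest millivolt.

Vm = 57.8 · log₁₀[(Σ P·[cation]ₒ + Σ P·[anion]ᵢ) / (Σ P·[cation]ᵢ + Σ P·[anion]ₒ)]
Numerator = 1×8.05 + 0.075×136 + 0.57×16.4 = 27.6
Denominator = 1×155 + 0.075×11.4 + 0.57×107 = 216.8
Vm = 57.8 · log₁₀(0.12727) = 57.8 × (-0.8953) = -51.75 mV

-52 mV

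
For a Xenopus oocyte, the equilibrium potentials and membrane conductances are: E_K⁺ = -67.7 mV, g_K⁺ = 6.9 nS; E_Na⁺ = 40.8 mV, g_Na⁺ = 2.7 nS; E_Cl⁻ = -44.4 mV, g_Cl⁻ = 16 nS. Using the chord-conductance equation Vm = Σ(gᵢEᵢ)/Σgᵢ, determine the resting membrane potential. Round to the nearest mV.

Σ gᵢEᵢ = 6.9·(-67.7) + 2.7·(40.8) + 16·(-44.4) = -1067.37
Σ gᵢ = 6.9 + 2.7 + 16 = 25.6
Vm = -1067.37 / 25.6 = -41.69 mV

-42 mV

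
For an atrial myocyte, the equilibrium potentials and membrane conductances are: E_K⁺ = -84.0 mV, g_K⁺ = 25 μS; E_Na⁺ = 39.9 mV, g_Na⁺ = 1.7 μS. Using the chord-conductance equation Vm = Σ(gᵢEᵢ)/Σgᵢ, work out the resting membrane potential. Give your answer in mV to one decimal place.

Σ gᵢEᵢ = 25·(-84.0) + 1.7·(39.9) = -2032.17
Σ gᵢ = 25 + 1.7 = 26.7
Vm = -2032.17 / 26.7 = -76.11 mV

-76.1 mV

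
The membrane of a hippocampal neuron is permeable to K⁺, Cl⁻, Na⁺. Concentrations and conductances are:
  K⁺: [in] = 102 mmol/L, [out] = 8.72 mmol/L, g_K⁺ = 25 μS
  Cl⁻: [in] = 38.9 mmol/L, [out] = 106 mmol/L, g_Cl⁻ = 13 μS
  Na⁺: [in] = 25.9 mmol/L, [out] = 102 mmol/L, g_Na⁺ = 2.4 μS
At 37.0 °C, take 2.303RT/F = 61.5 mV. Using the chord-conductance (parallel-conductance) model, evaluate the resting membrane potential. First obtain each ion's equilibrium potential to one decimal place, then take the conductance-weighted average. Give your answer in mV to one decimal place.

E_K⁺ = (61.5/1)·log₁₀(8.72/102) = -65.7 mV
E_Cl⁻ = (61.5/-1)·log₁₀(106/38.9) = -26.8 mV
E_Na⁺ = (61.5/1)·log₁₀(102/25.9) = 36.6 mV
Vm = (Σ gᵢEᵢ)/(Σ gᵢ) = (25·-65.7 + 13·-26.8 + 2.4·36.6) / (25 + 13 + 2.4)
= -1903.06 / 40.4 = -47.11 mV

-47.1 mV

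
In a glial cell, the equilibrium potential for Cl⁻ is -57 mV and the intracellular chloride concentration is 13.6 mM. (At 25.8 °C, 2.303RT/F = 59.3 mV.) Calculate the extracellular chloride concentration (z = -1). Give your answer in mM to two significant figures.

120 mM

Nernst: E = (59.3/-1) · log₁₀([out]/[in]), so log₁₀([out]/[in]) = -57.0 × -1 / 59.3 = 0.9612.
[out]/[in] = 10^(0.9612) = 9.146.
[out] = 9.146 × 13.6 = 124.4 mM.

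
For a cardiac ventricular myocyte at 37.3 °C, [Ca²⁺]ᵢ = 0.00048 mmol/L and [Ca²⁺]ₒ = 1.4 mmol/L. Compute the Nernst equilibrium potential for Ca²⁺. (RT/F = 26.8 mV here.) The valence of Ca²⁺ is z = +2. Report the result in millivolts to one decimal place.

106.9 mV

E = (26.8/z) · ln([Ca²⁺]_out/[Ca²⁺]_in) with z = +2.
= (26.8/2) · ln(1.4/0.00048) = 13.40 · ln(2917)
= 13.40 · (7.9782) = 106.91 mV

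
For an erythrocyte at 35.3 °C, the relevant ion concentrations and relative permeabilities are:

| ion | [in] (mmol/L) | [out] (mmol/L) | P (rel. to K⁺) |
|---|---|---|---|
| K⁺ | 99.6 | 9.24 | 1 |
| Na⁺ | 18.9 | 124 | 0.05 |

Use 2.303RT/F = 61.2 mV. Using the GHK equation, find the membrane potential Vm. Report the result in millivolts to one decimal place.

Vm = 61.2 · log₁₀[(Σ P·[cation]ₒ + Σ P·[anion]ᵢ) / (Σ P·[cation]ᵢ + Σ P·[anion]ₒ)]
Numerator = 1×9.24 + 0.05×124 = 15.44
Denominator = 1×99.6 + 0.05×18.9 = 100.5
Vm = 61.2 · log₁₀(0.15356) = 61.2 × (-0.8137) = -49.80 mV

-49.8 mV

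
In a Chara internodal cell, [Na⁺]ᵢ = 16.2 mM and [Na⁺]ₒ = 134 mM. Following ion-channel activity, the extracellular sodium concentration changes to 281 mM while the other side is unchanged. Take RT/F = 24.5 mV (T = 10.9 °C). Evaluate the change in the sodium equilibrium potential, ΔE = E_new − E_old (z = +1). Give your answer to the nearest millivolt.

18 mV

E_old = (24.5/1)·ln(134/16.2) = 51.76 mV
E_new = (24.5/1)·ln(281/16.2) = 69.91 mV
ΔE = 69.91 − (51.76) = 18.14 mV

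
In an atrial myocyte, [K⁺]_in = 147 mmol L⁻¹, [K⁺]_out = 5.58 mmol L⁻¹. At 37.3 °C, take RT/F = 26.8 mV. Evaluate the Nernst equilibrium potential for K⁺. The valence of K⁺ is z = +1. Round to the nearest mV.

E = (26.8/z) · ln([K⁺]_out/[K⁺]_in) with z = +1.
= (26.8/1) · ln(5.58/147) = 26.80 · ln(0.03796)
= 26.80 · (-3.2712) = -87.67 mV

-88 mV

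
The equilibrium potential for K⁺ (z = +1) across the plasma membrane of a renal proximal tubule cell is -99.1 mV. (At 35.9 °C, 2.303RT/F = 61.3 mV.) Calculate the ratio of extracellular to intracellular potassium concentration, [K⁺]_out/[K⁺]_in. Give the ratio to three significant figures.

0.0242

log₁₀([out]/[in]) = E·z/(61.3) = -99.1 × 1 / 61.3 = -1.6166
[out]/[in] = 10^(-1.6166) = 0.02417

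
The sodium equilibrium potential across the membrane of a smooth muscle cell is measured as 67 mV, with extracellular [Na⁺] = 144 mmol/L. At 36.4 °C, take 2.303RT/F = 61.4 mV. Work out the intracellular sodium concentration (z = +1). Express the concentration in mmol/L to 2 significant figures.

12 mmol/L

Nernst: E = (61.4/1) · log₁₀([out]/[in]), so log₁₀([out]/[in]) = 67.0 × 1 / 61.4 = 1.0912.
[out]/[in] = 10^(1.0912) = 12.34.
[in] = 144 / 12.34 = 11.67 mmol/L.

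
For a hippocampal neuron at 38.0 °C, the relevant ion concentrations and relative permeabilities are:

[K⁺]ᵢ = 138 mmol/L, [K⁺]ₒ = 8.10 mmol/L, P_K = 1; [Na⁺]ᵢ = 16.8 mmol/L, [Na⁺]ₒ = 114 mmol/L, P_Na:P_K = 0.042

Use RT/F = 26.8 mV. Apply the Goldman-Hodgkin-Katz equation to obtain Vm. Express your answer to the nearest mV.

-64 mV

Vm = 26.8 · ln[(Σ P·[cation]ₒ + Σ P·[anion]ᵢ) / (Σ P·[cation]ᵢ + Σ P·[anion]ₒ)]
Numerator = 1×8.10 + 0.042×114 = 12.89
Denominator = 1×138 + 0.042×16.8 = 138.7
Vm = 26.8 · ln(0.092916) = 26.8 × (-2.3761) = -63.68 mV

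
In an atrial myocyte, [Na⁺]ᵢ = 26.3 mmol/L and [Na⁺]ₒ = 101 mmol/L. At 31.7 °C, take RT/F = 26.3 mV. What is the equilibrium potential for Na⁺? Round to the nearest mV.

E = (26.3/z) · ln([Na⁺]_out/[Na⁺]_in) with z = +1.
= (26.3/1) · ln(101/26.3) = 26.30 · ln(3.84)
= 26.30 · (1.3456) = 35.39 mV

35 mV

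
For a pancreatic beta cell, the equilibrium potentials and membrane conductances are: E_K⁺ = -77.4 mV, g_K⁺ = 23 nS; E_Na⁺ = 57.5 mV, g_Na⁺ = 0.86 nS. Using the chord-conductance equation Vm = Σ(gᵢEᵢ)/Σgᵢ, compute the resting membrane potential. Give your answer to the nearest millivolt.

-73 mV

Σ gᵢEᵢ = 23·(-77.4) + 0.86·(57.5) = -1730.75
Σ gᵢ = 23 + 0.86 = 23.86
Vm = -1730.75 / 23.86 = -72.54 mV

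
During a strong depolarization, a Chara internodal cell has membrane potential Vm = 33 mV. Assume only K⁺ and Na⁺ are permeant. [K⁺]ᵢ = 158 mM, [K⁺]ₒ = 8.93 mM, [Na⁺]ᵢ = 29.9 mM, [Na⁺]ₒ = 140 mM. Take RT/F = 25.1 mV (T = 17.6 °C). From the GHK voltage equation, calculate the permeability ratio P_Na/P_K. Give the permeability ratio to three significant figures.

20.2

Let α = P_Na/P_K. GHK: Vm = 25.1·ln[(Kₒ + α·Naₒ)/(Kᵢ + α·Naᵢ)].
e^(Vm/25.1) = e^(33.0/25.1) = 3.7238
So 3.7238·(Kᵢ + α·Naᵢ) = Kₒ + α·Naₒ → α = (3.7238·158.0 − 8.93) / (140.0 − 3.7238·29.9)
α = (588.4 − 8.93) / (140.0 − 111.3) = 579.4/28.66 = 20.22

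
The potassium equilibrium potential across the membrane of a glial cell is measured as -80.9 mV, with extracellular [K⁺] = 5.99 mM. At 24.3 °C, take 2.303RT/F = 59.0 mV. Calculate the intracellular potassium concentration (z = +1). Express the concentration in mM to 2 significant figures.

140 mM

Nernst: E = (59.0/1) · log₁₀([out]/[in]), so log₁₀([out]/[in]) = -80.9 × 1 / 59.0 = -1.3712.
[out]/[in] = 10^(-1.3712) = 0.04254.
[in] = 5.99 / 0.04254 = 140.8 mM.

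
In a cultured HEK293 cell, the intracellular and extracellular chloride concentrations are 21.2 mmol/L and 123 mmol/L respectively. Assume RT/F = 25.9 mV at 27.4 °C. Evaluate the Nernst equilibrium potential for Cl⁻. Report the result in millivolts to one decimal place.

-45.5 mV

E = (25.9/z) · ln([Cl⁻]_out/[Cl⁻]_in) with z = -1.
For an anion, dividing by z = -1 reverses the sign.
= (25.9/-1) · ln(123/21.2) = -25.90 · ln(5.802)
= -25.90 · (1.7582) = -45.54 mV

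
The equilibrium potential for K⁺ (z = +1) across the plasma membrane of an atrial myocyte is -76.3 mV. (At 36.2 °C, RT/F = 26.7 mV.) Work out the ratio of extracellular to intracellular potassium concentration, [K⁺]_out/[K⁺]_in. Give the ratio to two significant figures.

0.057

ln([out]/[in]) = E·z/(26.7) = -76.3 × 1 / 26.7 = -2.8577
[out]/[in] = e^(-2.8577) = 0.0574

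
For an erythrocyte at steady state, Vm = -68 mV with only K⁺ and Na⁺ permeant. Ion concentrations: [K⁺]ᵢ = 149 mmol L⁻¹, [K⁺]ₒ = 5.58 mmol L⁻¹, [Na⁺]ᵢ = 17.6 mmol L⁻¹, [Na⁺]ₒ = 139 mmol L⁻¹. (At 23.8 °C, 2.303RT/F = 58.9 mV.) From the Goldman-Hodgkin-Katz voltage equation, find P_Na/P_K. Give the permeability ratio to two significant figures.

Let α = P_Na/P_K. GHK: Vm = 58.9·log₁₀[(Kₒ + α·Naₒ)/(Kᵢ + α·Naᵢ)].
10^(Vm/58.9) = 10^(-68.0/58.9) = 0.070065
So 0.070065·(Kᵢ + α·Naᵢ) = Kₒ + α·Naₒ → α = (0.070065·149.0 − 5.58) / (139.0 − 0.070065·17.6)
α = (10.44 − 5.58) / (139.0 − 1.233) = 4.86/137.8 = 0.03527

0.035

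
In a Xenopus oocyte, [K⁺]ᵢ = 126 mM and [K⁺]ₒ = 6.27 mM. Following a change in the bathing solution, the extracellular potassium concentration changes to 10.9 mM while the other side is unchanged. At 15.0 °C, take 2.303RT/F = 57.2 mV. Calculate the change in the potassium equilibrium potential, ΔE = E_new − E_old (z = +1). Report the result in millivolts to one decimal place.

E_old = (57.2/1)·log₁₀(6.27/126) = -74.54 mV
E_new = (57.2/1)·log₁₀(10.9/126) = -60.80 mV
ΔE = -60.80 − (-74.54) = 13.74 mV

13.7 mV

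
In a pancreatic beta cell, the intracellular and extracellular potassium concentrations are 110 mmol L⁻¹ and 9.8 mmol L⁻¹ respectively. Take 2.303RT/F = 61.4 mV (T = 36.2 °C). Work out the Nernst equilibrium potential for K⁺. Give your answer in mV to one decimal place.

-64.5 mV

E = (61.4/z) · log₁₀([K⁺]_out/[K⁺]_in) with z = +1.
= (61.4/1) · log₁₀(9.8/110) = 61.40 · log₁₀(0.08909)
= 61.40 · (-1.0502) = -64.48 mV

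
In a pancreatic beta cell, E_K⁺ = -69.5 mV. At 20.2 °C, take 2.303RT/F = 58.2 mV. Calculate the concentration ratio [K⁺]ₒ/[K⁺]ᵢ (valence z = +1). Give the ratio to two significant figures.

0.064

log₁₀([out]/[in]) = E·z/(58.2) = -69.5 × 1 / 58.2 = -1.1942
[out]/[in] = 10^(-1.1942) = 0.06395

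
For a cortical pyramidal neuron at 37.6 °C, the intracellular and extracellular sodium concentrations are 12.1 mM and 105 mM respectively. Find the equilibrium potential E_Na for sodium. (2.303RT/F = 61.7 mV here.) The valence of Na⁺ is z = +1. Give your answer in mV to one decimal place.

57.9 mV

E = (61.7/z) · log₁₀([Na⁺]_out/[Na⁺]_in) with z = +1.
= (61.7/1) · log₁₀(105/12.1) = 61.70 · log₁₀(8.678)
= 61.70 · (0.9384) = 57.90 mV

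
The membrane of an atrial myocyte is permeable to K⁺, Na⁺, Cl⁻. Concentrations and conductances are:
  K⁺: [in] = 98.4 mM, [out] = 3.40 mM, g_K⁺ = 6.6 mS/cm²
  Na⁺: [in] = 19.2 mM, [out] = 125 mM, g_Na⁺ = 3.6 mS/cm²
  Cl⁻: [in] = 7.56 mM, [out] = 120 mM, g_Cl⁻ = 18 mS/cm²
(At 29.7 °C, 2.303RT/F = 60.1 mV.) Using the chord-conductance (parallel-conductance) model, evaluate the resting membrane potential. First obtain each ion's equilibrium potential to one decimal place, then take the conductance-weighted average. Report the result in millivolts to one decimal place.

E_K⁺ = (60.1/1)·log₁₀(3.40/98.4) = -87.8 mV
E_Na⁺ = (60.1/1)·log₁₀(125/19.2) = 48.9 mV
E_Cl⁻ = (60.1/-1)·log₁₀(120/7.56) = -72.2 mV
Vm = (Σ gᵢEᵢ)/(Σ gᵢ) = (6.6·-87.8 + 3.6·48.9 + 18·-72.2) / (6.6 + 3.6 + 18)
= -1703.04 / 28.2 = -60.39 mV

-60.4 mV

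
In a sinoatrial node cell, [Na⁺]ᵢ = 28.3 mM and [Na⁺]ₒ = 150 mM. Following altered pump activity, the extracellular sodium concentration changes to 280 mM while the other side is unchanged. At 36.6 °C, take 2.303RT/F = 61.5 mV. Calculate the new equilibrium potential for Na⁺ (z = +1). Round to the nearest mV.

After the shift: [Na⁺]_out = 280, [Na⁺]_in = 28.3 mM.
E_new = (61.5/1)·log₁₀(280/28.3) = 61.50 · (0.9954) = 61.22 mV

61 mV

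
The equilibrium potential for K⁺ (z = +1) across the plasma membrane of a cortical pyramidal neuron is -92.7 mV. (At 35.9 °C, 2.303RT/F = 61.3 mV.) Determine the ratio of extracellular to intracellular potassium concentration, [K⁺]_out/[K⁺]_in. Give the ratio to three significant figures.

log₁₀([out]/[in]) = E·z/(61.3) = -92.7 × 1 / 61.3 = -1.5122
[out]/[in] = 10^(-1.5122) = 0.03074

0.0307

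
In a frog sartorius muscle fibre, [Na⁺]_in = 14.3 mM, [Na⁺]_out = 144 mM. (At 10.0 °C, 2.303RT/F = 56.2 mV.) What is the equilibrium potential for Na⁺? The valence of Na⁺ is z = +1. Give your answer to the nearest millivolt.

E = (56.2/z) · log₁₀([Na⁺]_out/[Na⁺]_in) with z = +1.
= (56.2/1) · log₁₀(144/14.3) = 56.20 · log₁₀(10.07)
= 56.20 · (1.0030) = 56.37 mV

56 mV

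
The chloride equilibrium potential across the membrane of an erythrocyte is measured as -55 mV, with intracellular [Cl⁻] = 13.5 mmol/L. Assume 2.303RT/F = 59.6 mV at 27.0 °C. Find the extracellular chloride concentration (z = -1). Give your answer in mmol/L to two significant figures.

Nernst: E = (59.6/-1) · log₁₀([out]/[in]), so log₁₀([out]/[in]) = -55.0 × -1 / 59.6 = 0.9228.
[out]/[in] = 10^(0.9228) = 8.372.
[out] = 8.372 × 13.5 = 113 mmol/L.

110 mmol/L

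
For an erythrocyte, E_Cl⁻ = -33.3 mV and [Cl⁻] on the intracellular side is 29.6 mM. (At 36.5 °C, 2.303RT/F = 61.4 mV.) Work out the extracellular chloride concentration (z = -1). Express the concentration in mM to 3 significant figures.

103 mM

Nernst: E = (61.4/-1) · log₁₀([out]/[in]), so log₁₀([out]/[in]) = -33.3 × -1 / 61.4 = 0.5423.
[out]/[in] = 10^(0.5423) = 3.486.
[out] = 3.486 × 29.6 = 103.2 mM.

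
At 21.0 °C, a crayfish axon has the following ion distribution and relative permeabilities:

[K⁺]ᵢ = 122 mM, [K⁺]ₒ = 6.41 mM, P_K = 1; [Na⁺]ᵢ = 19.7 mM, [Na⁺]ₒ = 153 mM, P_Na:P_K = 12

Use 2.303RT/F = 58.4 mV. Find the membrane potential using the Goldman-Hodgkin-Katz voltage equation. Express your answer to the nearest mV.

Vm = 58.4 · log₁₀[(Σ P·[cation]ₒ + Σ P·[anion]ᵢ) / (Σ P·[cation]ᵢ + Σ P·[anion]ₒ)]
Numerator = 1×6.41 + 12×153 = 1842
Denominator = 1×122 + 12×19.7 = 358.4
Vm = 58.4 · log₁₀(5.1407) = 58.4 × (0.7110) = 41.52 mV

42 mV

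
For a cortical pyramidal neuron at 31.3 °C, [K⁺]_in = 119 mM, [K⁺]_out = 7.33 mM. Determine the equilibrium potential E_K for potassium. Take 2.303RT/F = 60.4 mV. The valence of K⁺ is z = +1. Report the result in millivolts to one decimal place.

-73.1 mV

E = (60.4/z) · log₁₀([K⁺]_out/[K⁺]_in) with z = +1.
= (60.4/1) · log₁₀(7.33/119) = 60.40 · log₁₀(0.0616)
= 60.40 · (-1.2104) = -73.11 mV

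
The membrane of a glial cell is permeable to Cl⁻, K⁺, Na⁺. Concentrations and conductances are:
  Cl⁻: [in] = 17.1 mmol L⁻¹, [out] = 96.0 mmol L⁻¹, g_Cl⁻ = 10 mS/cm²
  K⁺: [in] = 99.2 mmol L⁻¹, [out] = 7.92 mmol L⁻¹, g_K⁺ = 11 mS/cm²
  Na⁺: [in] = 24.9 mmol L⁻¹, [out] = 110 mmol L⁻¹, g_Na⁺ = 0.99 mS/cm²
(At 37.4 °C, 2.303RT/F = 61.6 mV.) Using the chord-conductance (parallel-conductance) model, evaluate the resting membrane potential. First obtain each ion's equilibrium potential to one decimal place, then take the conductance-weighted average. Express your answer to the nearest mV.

E_Cl⁻ = (61.6/-1)·log₁₀(96.0/17.1) = -46.2 mV
E_K⁺ = (61.6/1)·log₁₀(7.92/99.2) = -67.6 mV
E_Na⁺ = (61.6/1)·log₁₀(110/24.9) = 39.7 mV
Vm = (Σ gᵢEᵢ)/(Σ gᵢ) = (10·-46.2 + 11·-67.6 + 0.99·39.7) / (10 + 11 + 0.99)
= -1166.30 / 21.99 = -53.04 mV

-53 mV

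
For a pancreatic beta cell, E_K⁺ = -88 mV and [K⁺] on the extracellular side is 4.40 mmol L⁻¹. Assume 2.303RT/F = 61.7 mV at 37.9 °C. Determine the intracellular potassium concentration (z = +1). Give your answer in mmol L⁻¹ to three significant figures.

117 mmol L⁻¹

Nernst: E = (61.7/1) · log₁₀([out]/[in]), so log₁₀([out]/[in]) = -88.0 × 1 / 61.7 = -1.4263.
[out]/[in] = 10^(-1.4263) = 0.03748.
[in] = 4.40 / 0.03748 = 117.4 mmol L⁻¹.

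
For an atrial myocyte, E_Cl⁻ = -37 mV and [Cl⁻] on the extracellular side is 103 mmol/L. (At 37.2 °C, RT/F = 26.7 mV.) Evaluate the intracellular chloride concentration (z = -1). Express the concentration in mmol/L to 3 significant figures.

25.8 mmol/L

Nernst: E = (26.7/-1) · ln([out]/[in]), so ln([out]/[in]) = -37.0 × -1 / 26.7 = 1.3858.
[out]/[in] = e^(1.3858) = 3.998.
[in] = 103 / 3.998 = 25.76 mmol/L.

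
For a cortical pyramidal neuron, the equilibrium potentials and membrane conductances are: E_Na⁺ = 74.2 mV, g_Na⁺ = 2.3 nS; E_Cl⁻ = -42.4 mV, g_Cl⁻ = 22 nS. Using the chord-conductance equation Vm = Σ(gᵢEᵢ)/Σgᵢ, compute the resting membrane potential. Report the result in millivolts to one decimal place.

-31.4 mV

Σ gᵢEᵢ = 2.3·(74.2) + 22·(-42.4) = -762.14
Σ gᵢ = 2.3 + 22 = 24.3
Vm = -762.14 / 24.3 = -31.36 mV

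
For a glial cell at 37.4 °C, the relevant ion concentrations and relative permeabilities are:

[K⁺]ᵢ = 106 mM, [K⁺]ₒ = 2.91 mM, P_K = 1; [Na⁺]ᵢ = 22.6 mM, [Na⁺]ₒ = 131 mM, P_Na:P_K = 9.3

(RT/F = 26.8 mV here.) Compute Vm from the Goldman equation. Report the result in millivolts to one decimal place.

Vm = 26.8 · ln[(Σ P·[cation]ₒ + Σ P·[anion]ᵢ) / (Σ P·[cation]ᵢ + Σ P·[anion]ₒ)]
Numerator = 1×2.91 + 9.3×131 = 1221
Denominator = 1×106 + 9.3×22.6 = 316.2
Vm = 26.8 · ln(3.8624) = 26.8 × (1.3513) = 36.21 mV

36.2 mV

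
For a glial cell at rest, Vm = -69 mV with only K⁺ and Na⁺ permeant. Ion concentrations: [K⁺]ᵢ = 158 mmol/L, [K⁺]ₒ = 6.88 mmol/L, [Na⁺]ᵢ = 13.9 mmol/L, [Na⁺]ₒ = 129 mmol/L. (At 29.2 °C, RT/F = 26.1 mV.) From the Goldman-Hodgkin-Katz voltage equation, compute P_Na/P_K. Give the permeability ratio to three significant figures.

Let α = P_Na/P_K. GHK: Vm = 26.1·ln[(Kₒ + α·Naₒ)/(Kᵢ + α·Naᵢ)].
e^(Vm/26.1) = e^(-69.0/26.1) = 0.071099
So 0.071099·(Kᵢ + α·Naᵢ) = Kₒ + α·Naₒ → α = (0.071099·158.0 − 6.88) / (129.0 − 0.071099·13.9)
α = (11.23 − 6.88) / (129.0 − 0.9883) = 4.354/128 = 0.03401

0.0340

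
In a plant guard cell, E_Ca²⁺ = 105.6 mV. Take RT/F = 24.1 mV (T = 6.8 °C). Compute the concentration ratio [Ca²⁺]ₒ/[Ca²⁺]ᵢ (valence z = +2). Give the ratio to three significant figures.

6400

ln([out]/[in]) = E·z/(24.1) = 105.6 × 2 / 24.1 = 8.7635
[out]/[in] = e^(8.7635) = 6396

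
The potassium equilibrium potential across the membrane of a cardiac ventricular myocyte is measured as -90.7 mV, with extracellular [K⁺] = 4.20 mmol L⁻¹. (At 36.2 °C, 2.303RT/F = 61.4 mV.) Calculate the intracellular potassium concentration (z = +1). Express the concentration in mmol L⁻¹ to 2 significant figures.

Nernst: E = (61.4/1) · log₁₀([out]/[in]), so log₁₀([out]/[in]) = -90.7 × 1 / 61.4 = -1.4772.
[out]/[in] = 10^(-1.4772) = 0.03333.
[in] = 4.20 / 0.03333 = 126 mmol L⁻¹.

130 mmol L⁻¹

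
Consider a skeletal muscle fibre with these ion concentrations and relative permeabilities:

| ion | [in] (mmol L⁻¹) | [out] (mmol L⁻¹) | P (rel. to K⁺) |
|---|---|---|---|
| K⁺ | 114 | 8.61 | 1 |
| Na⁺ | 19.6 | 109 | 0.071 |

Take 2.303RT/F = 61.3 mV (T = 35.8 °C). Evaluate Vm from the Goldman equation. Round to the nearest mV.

Vm = 61.3 · log₁₀[(Σ P·[cation]ₒ + Σ P·[anion]ᵢ) / (Σ P·[cation]ᵢ + Σ P·[anion]ₒ)]
Numerator = 1×8.61 + 0.071×109 = 16.35
Denominator = 1×114 + 0.071×19.6 = 115.4
Vm = 61.3 · log₁₀(0.14168) = 61.3 × (-0.8487) = -52.02 mV

-52 mV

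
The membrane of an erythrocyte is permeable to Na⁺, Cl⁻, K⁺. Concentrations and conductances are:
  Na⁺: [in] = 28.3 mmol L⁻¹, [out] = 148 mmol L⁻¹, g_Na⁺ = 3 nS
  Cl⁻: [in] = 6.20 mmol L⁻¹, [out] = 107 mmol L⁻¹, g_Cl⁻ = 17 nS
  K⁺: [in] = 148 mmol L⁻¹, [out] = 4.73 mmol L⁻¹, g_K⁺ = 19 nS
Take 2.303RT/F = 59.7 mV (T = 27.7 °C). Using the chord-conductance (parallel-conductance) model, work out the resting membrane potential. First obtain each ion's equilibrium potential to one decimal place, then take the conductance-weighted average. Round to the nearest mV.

E_Na⁺ = (59.7/1)·log₁₀(148/28.3) = 42.9 mV
E_Cl⁻ = (59.7/-1)·log₁₀(107/6.20) = -73.8 mV
E_K⁺ = (59.7/1)·log₁₀(4.73/148) = -89.3 mV
Vm = (Σ gᵢEᵢ)/(Σ gᵢ) = (3·42.9 + 17·-73.8 + 19·-89.3) / (3 + 17 + 19)
= -2822.60 / 39 = -72.37 mV

-72 mV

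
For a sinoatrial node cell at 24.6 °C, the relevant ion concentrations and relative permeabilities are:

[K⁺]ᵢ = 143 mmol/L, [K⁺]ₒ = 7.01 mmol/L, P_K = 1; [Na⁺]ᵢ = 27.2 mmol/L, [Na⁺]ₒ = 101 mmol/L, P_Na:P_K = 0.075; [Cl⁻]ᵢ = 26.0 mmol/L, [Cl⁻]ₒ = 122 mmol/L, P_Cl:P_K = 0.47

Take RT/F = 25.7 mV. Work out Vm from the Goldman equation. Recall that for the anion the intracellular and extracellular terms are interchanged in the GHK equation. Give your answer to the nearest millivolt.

Vm = 25.7 · ln[(Σ P·[cation]ₒ + Σ P·[anion]ᵢ) / (Σ P·[cation]ᵢ + Σ P·[anion]ₒ)]
Numerator = 1×7.01 + 0.075×101 + 0.47×26.0 = 26.8
Denominator = 1×143 + 0.075×27.2 + 0.47×122 = 202.4
Vm = 25.7 · ln(0.13245) = 25.7 × (-2.0216) = -51.95 mV

-52 mV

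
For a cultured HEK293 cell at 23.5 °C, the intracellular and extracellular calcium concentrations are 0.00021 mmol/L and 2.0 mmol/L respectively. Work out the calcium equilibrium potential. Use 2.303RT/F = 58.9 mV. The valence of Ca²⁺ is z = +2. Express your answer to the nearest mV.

117 mV

E = (58.9/z) · log₁₀([Ca²⁺]_out/[Ca²⁺]_in) with z = +2.
= (58.9/2) · log₁₀(2.0/0.00021) = 29.45 · log₁₀(9524)
= 29.45 · (3.9788) = 117.18 mV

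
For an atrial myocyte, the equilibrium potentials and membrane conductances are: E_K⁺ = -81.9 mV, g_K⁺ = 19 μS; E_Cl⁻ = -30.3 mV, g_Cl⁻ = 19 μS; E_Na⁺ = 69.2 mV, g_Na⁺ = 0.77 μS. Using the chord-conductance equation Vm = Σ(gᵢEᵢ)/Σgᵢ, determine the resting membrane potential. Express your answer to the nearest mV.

-54 mV

Σ gᵢEᵢ = 19·(-81.9) + 19·(-30.3) + 0.77·(69.2) = -2078.52
Σ gᵢ = 19 + 19 + 0.77 = 38.77
Vm = -2078.52 / 38.77 = -53.61 mV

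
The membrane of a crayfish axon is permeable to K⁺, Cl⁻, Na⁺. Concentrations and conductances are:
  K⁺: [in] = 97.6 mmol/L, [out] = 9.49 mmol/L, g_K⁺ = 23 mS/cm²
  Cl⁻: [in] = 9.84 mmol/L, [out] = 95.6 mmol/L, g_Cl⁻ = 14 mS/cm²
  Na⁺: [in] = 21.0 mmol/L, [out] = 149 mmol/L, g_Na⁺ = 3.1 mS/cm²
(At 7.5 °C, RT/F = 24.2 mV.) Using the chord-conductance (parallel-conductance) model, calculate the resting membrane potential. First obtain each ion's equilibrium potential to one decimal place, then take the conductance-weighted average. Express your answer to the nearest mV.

-48 mV

E_K⁺ = (24.2/1)·ln(9.49/97.6) = -56.4 mV
E_Cl⁻ = (24.2/-1)·ln(95.6/9.84) = -55.0 mV
E_Na⁺ = (24.2/1)·ln(149/21.0) = 47.4 mV
Vm = (Σ gᵢEᵢ)/(Σ gᵢ) = (23·-56.4 + 14·-55.0 + 3.1·47.4) / (23 + 14 + 3.1)
= -1920.26 / 40.1 = -47.89 mV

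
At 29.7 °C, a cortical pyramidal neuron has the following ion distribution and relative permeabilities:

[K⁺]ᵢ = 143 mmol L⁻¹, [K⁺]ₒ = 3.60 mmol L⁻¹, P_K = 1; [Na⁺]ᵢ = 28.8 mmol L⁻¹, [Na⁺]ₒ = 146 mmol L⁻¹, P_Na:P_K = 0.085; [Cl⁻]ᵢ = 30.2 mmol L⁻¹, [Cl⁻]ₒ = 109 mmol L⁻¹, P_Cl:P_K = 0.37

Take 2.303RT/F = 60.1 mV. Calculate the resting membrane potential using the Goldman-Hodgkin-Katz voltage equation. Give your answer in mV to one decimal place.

Vm = 60.1 · log₁₀[(Σ P·[cation]ₒ + Σ P·[anion]ᵢ) / (Σ P·[cation]ᵢ + Σ P·[anion]ₒ)]
Numerator = 1×3.60 + 0.085×146 + 0.37×30.2 = 27.18
Denominator = 1×143 + 0.085×28.8 + 0.37×109 = 185.8
Vm = 60.1 · log₁₀(0.14633) = 60.1 × (-0.8347) = -50.16 mV

-50.2 mV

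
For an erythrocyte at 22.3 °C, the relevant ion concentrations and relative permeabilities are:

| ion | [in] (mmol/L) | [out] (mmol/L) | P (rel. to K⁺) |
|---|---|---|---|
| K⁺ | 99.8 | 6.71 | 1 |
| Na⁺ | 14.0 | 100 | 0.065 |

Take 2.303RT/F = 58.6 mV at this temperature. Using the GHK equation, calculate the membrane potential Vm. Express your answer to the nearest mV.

Vm = 58.6 · log₁₀[(Σ P·[cation]ₒ + Σ P·[anion]ᵢ) / (Σ P·[cation]ᵢ + Σ P·[anion]ₒ)]
Numerator = 1×6.71 + 0.065×100 = 13.21
Denominator = 1×99.8 + 0.065×14.0 = 100.7
Vm = 58.6 · log₁₀(0.13117) = 58.6 × (-0.8822) = -51.70 mV

-52 mV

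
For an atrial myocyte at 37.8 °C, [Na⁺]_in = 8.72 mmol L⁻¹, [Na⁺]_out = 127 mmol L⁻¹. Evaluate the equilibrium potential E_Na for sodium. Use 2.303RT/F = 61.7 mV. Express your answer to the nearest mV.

E = (61.7/z) · log₁₀([Na⁺]_out/[Na⁺]_in) with z = +1.
= (61.7/1) · log₁₀(127/8.72) = 61.70 · log₁₀(14.56)
= 61.70 · (1.1633) = 71.77 mV

72 mV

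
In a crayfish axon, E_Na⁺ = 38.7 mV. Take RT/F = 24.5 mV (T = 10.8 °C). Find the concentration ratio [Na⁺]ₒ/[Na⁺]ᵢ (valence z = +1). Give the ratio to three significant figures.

ln([out]/[in]) = E·z/(24.5) = 38.7 × 1 / 24.5 = 1.5796
[out]/[in] = e^(1.5796) = 4.853

4.85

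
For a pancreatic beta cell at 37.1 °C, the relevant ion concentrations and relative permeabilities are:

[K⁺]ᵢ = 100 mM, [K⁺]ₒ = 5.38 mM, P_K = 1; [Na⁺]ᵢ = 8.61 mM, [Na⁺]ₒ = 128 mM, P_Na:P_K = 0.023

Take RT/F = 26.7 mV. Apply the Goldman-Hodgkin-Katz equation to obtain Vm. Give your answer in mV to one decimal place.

-66.4 mV

Vm = 26.7 · ln[(Σ P·[cation]ₒ + Σ P·[anion]ᵢ) / (Σ P·[cation]ᵢ + Σ P·[anion]ₒ)]
Numerator = 1×5.38 + 0.023×128 = 8.324
Denominator = 1×100 + 0.023×8.61 = 100.2
Vm = 26.7 · ln(0.083075) = 26.7 × (-2.4880) = -66.43 mV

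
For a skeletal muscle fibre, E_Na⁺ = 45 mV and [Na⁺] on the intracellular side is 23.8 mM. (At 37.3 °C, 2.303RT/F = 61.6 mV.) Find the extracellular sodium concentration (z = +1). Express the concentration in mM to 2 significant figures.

Nernst: E = (61.6/1) · log₁₀([out]/[in]), so log₁₀([out]/[in]) = 45.0 × 1 / 61.6 = 0.7305.
[out]/[in] = 10^(0.7305) = 5.377.
[out] = 5.377 × 23.8 = 128 mM.

130 mM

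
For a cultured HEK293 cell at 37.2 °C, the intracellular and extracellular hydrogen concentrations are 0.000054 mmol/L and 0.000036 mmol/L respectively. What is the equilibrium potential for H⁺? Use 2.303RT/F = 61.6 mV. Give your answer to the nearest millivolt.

E = (61.6/z) · log₁₀([H⁺]_out/[H⁺]_in) with z = +1.
= (61.6/1) · log₁₀(0.000036/0.000054) = 61.60 · log₁₀(0.6667)
= 61.60 · (-0.1761) = -10.85 mV

-11 mV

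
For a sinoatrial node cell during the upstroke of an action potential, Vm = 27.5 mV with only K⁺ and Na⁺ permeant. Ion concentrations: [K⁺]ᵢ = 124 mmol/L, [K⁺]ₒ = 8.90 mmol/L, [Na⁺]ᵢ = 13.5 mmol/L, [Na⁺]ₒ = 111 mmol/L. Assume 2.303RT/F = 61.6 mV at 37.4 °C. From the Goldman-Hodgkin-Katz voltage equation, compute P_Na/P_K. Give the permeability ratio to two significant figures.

Let α = P_Na/P_K. GHK: Vm = 61.6·log₁₀[(Kₒ + α·Naₒ)/(Kᵢ + α·Naᵢ)].
10^(Vm/61.6) = 10^(27.5/61.6) = 2.7953
So 2.7953·(Kᵢ + α·Naᵢ) = Kₒ + α·Naₒ → α = (2.7953·124.0 − 8.9) / (111.0 − 2.7953·13.5)
α = (346.6 − 8.9) / (111.0 − 37.74) = 337.7/73.26 = 4.61

4.6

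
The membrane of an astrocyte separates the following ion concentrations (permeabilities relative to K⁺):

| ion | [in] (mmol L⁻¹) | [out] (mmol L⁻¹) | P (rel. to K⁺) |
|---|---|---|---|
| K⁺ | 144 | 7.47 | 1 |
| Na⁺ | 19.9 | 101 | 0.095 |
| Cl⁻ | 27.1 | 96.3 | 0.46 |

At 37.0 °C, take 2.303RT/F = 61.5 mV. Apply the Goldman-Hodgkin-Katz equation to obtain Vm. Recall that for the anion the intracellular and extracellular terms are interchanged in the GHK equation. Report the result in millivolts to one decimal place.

Vm = 61.5 · log₁₀[(Σ P·[cation]ₒ + Σ P·[anion]ᵢ) / (Σ P·[cation]ᵢ + Σ P·[anion]ₒ)]
Numerator = 1×7.47 + 0.095×101 + 0.46×27.1 = 29.53
Denominator = 1×144 + 0.095×19.9 + 0.46×96.3 = 190.2
Vm = 61.5 · log₁₀(0.15527) = 61.5 × (-0.8089) = -49.75 mV

-49.7 mV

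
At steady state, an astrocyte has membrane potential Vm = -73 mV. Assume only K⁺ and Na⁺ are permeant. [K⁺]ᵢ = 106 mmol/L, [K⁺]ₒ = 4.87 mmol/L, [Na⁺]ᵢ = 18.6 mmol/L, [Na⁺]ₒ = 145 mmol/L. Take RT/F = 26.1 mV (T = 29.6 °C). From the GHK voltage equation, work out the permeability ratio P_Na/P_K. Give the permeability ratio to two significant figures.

Let α = P_Na/P_K. GHK: Vm = 26.1·ln[(Kₒ + α·Naₒ)/(Kᵢ + α·Naᵢ)].
e^(Vm/26.1) = e^(-73.0/26.1) = 0.060997
So 0.060997·(Kᵢ + α·Naᵢ) = Kₒ + α·Naₒ → α = (0.060997·106.0 − 4.87) / (145.0 − 0.060997·18.6)
α = (6.466 − 4.87) / (145.0 − 1.135) = 1.596/143.9 = 0.01109

0.011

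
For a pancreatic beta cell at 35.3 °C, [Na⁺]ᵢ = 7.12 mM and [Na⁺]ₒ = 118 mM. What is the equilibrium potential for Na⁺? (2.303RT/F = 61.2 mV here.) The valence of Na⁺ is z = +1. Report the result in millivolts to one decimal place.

74.6 mV

E = (61.2/z) · log₁₀([Na⁺]_out/[Na⁺]_in) with z = +1.
= (61.2/1) · log₁₀(118/7.12) = 61.20 · log₁₀(16.57)
= 61.20 · (1.2194) = 74.63 mV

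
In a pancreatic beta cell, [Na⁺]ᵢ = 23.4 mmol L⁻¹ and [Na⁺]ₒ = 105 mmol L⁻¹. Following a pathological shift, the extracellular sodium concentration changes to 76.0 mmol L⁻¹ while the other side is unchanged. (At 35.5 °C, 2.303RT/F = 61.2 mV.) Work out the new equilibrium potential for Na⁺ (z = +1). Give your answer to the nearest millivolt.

31 mV

After the shift: [Na⁺]_out = 76.0, [Na⁺]_in = 23.4 mmol L⁻¹.
E_new = (61.2/1)·log₁₀(76.0/23.4) = 61.20 · (0.5116) = 31.31 mV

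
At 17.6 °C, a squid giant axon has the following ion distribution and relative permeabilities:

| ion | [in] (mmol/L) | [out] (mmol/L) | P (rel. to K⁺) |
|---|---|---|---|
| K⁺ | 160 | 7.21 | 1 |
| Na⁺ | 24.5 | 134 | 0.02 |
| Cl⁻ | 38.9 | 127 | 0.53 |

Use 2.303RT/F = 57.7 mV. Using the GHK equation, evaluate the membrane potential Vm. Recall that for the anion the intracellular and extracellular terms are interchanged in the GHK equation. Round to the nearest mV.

-50 mV

Vm = 57.7 · log₁₀[(Σ P·[cation]ₒ + Σ P·[anion]ᵢ) / (Σ P·[cation]ᵢ + Σ P·[anion]ₒ)]
Numerator = 1×7.21 + 0.02×134 + 0.53×38.9 = 30.51
Denominator = 1×160 + 0.02×24.5 + 0.53×127 = 227.8
Vm = 57.7 · log₁₀(0.13392) = 57.7 × (-0.8732) = -50.38 mV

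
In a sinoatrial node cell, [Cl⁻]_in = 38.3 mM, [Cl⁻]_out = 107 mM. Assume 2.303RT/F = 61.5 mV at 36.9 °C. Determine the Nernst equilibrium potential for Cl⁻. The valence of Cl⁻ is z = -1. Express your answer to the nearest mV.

E = (61.5/z) · log₁₀([Cl⁻]_out/[Cl⁻]_in) with z = -1.
For an anion, dividing by z = -1 reverses the sign.
= (61.5/-1) · log₁₀(107/38.3) = -61.50 · log₁₀(2.794)
= -61.50 · (0.4462) = -27.44 mV

-27 mV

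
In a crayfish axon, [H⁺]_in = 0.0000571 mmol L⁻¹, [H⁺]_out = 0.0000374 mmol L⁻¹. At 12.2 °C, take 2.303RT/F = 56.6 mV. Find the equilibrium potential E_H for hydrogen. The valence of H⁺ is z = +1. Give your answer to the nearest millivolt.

E = (56.6/z) · log₁₀([H⁺]_out/[H⁺]_in) with z = +1.
= (56.6/1) · log₁₀(0.0000374/0.0000571) = 56.60 · log₁₀(0.655)
= 56.60 · (-0.1838) = -10.40 mV

-10 mV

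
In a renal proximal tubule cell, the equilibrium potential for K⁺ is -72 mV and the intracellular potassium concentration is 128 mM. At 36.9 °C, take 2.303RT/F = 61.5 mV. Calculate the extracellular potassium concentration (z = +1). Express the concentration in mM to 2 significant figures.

8.6 mM

Nernst: E = (61.5/1) · log₁₀([out]/[in]), so log₁₀([out]/[in]) = -72.0 × 1 / 61.5 = -1.1707.
[out]/[in] = 10^(-1.1707) = 0.06749.
[out] = 0.06749 × 128 = 8.639 mM.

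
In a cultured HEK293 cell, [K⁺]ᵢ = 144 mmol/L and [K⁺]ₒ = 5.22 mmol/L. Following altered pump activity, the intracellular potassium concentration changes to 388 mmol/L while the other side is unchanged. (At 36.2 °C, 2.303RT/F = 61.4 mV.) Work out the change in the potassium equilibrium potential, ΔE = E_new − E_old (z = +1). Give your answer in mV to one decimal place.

E_old = (61.4/1)·log₁₀(5.22/144) = -88.46 mV
E_new = (61.4/1)·log₁₀(5.22/388) = -114.89 mV
ΔE = -114.89 − (-88.46) = -26.43 mV

-26.4 mV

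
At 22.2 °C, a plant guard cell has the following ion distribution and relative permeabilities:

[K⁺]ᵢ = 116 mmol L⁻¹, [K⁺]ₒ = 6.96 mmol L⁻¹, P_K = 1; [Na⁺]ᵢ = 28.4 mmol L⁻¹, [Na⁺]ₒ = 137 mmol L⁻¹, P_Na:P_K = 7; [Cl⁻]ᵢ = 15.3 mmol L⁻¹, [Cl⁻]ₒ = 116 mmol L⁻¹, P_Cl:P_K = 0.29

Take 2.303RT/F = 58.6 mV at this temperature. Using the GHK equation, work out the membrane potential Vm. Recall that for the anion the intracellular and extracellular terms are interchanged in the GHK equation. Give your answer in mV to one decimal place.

Vm = 58.6 · log₁₀[(Σ P·[cation]ₒ + Σ P·[anion]ᵢ) / (Σ P·[cation]ᵢ + Σ P·[anion]ₒ)]
Numerator = 1×6.96 + 7×137 + 0.29×15.3 = 970.4
Denominator = 1×116 + 7×28.4 + 0.29×116 = 348.4
Vm = 58.6 · log₁₀(2.785) = 58.6 × (0.4448) = 26.07 mV

26.1 mV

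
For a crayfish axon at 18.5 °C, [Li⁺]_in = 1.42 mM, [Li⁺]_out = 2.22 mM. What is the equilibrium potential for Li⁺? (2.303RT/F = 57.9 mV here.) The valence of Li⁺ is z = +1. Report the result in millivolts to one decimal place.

E = (57.9/z) · log₁₀([Li⁺]_out/[Li⁺]_in) with z = +1.
= (57.9/1) · log₁₀(2.22/1.42) = 57.90 · log₁₀(1.563)
= 57.90 · (0.1941) = 11.24 mV

11.2 mV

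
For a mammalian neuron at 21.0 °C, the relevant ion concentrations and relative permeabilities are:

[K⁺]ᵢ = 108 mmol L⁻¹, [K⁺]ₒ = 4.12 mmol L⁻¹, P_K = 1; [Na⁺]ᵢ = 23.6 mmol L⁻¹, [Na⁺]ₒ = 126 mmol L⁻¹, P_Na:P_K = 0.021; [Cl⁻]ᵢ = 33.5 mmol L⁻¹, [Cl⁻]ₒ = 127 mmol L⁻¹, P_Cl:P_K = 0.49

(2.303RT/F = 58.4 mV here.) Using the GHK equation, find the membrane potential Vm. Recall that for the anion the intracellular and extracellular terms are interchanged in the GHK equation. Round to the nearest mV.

-51 mV

Vm = 58.4 · log₁₀[(Σ P·[cation]ₒ + Σ P·[anion]ᵢ) / (Σ P·[cation]ᵢ + Σ P·[anion]ₒ)]
Numerator = 1×4.12 + 0.021×126 + 0.49×33.5 = 23.18
Denominator = 1×108 + 0.021×23.6 + 0.49×127 = 170.7
Vm = 58.4 · log₁₀(0.13578) = 58.4 × (-0.8672) = -50.64 mV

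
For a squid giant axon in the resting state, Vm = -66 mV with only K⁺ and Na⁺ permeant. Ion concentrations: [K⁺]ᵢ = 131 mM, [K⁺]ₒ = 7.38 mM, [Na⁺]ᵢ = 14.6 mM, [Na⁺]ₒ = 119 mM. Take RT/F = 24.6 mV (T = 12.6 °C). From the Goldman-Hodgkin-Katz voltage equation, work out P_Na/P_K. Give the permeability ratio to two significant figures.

Let α = P_Na/P_K. GHK: Vm = 24.6·ln[(Kₒ + α·Naₒ)/(Kᵢ + α·Naᵢ)].
e^(Vm/24.6) = e^(-66.0/24.6) = 0.068363
So 0.068363·(Kᵢ + α·Naᵢ) = Kₒ + α·Naₒ → α = (0.068363·131.0 − 7.38) / (119.0 − 0.068363·14.6)
α = (8.956 − 7.38) / (119.0 − 0.9981) = 1.576/118 = 0.01335

0.013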